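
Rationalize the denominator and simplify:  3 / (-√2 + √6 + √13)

Group as (√6 + √13) - √2; multiply by (√6 + √13) + √2, then rationalise the remaining surd.

(-51*√2 - 15*√13 + 27*√6 + 12*√39)/23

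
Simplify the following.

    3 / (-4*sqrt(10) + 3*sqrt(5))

(-12*sqrt(10) - 9*sqrt(5))/115

Multiply numerator and denominator by 3*sqrt(5) + 4*sqrt(10).
Denominator becomes -115; numerator becomes 9*sqrt(5) + 12*sqrt(10).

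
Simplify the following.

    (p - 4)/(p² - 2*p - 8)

Factor: p² - 2*p - 8 = (p - 4)·(p + 2)
Cancel the common factor (p - 4).

1/(p + 2)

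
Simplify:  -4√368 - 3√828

4√368 = 16*√23; 3√828 = 18*√23
Combine: (-16 - 18)·√23 = -34*√23

-34*√23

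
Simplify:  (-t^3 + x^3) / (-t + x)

t^2 + t*x + x^2

Factor as (a-b)(a^2+ab+b^2) with a=x, b=t.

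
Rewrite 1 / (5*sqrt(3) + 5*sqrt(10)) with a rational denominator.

Multiply numerator and denominator by -5*sqrt(3) + 5*sqrt(10).
Denominator becomes 175; numerator becomes -5*sqrt(3) + 5*sqrt(10).

(-sqrt(3) + sqrt(10))/35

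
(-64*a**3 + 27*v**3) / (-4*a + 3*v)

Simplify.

16*a**2 + 12*a*v + 9*v**2

(3*v)**3 - (4*a)**3 = (-4*a + 3*v)(16*a**2 + 12*a*v + 9*v**2).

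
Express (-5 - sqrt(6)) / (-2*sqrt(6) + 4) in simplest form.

Multiply numerator and denominator by 4 + 2*sqrt(6).
Denominator becomes -8; numerator becomes -14*sqrt(6) - 32.

(16 + 7*sqrt(6))/4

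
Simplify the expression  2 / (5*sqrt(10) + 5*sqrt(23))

Multiply numerator and denominator by -5*sqrt(10) + 5*sqrt(23).
Denominator becomes 325; numerator becomes -10*sqrt(10) + 10*sqrt(23).

(-2*sqrt(10) + 2*sqrt(23))/65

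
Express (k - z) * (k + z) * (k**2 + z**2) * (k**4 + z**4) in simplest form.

k**8 - z**8

Pair the conjugate factors: (k+z)(k-z) = k**2 - z**2, then repeat with the next factor.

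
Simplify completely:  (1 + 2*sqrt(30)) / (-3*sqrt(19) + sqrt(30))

Multiply numerator and denominator by sqrt(30) + 3*sqrt(19).
Denominator becomes -141; numerator becomes sqrt(30) + 3*sqrt(19) + 60 + 6*sqrt(570).

(-6*sqrt(570) - 60 - 3*sqrt(19) - sqrt(30))/141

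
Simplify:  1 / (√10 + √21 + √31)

(-√6510 + 10*√21 + 21*√10)/420

Group as (√10 + √31) + √21; multiply by (√10 + √31) - √21, then rationalise the remaining surd.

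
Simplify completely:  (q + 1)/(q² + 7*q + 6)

Factor: q² + 7*q + 6 = (q + 6)·(q + 1)
Cancel the common factor (q + 1).

1/(q + 6)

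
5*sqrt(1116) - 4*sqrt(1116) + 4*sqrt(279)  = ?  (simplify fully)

18*sqrt(31)

5*sqrt(1116) = 30*sqrt(31); 4*sqrt(1116) = 24*sqrt(31); 4*sqrt(279) = 12*sqrt(31)
Combine: (30 - 24 + 12)·sqrt(31) = 18*sqrt(31)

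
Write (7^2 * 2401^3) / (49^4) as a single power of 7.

7^6

7^2 = 7^2; 2401^3 = 7^12; 49^4 = 7^8
Combine exponents: 7^6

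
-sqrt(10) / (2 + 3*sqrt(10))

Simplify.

Multiply numerator and denominator by -3*sqrt(10) + 2.
Denominator becomes -86; numerator becomes -2*sqrt(10) + 30.

(-15 + sqrt(10))/43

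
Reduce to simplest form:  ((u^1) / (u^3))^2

Inside the bracket: (u^-2)
Raise to the power 2: (u^-4)

u^(-4)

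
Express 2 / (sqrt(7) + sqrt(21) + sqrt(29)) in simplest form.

(-28*sqrt(87) - 2*sqrt(29) + 30*sqrt(21) + 86*sqrt(7))/587

Group as (sqrt(7) + sqrt(29)) + sqrt(21); multiply by (sqrt(7) + sqrt(29)) - sqrt(21), then rationalise the remaining surd.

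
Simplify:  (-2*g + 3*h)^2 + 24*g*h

After expansion: 4*g^2 + 12*g*h + 9*h^2 — a perfect-square trinomial.

(2*g + 3*h)^2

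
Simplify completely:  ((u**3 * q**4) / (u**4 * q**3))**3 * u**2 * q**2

q**5/u

Inside the bracket: (u**-1) * q**1
Raise to the power 3: (u**-3) * q**3
Multiply by u**2 * q**2: add exponents.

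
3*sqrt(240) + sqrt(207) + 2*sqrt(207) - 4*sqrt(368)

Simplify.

-7*sqrt(23) + 12*sqrt(15)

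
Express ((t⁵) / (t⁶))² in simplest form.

t^(-2)

Inside the bracket: (t^-1)
Raise to the power 2: (t^-2)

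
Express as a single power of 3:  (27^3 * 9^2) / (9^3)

27^3 = 3^9; 9^2 = 3^4; 9^3 = 3^6
Combine exponents: 3^7

3^7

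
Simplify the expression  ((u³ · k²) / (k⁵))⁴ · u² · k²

u^14/k^10

Inside the bracket: u³ · (k^-3)
Raise to the power 4: u^12 · (k^-12)
Multiply by u² · k²: add exponents.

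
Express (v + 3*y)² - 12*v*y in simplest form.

Expand the square and combine the 12*v*y term.

(v - 3*y)²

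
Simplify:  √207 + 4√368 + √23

20*√23

√207 = 3*√23; 4√368 = 16*√23; √23 = √23
Combine: (3 + 16 + 1)·√23 = 20*√23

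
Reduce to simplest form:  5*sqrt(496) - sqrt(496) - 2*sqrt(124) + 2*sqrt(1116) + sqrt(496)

5*sqrt(496) = 20*sqrt(31); sqrt(496) = 4*sqrt(31); 2*sqrt(124) = 4*sqrt(31); 2*sqrt(1116) = 12*sqrt(31); sqrt(496) = 4*sqrt(31)
Combine: (20 - 4 - 4 + 12 + 4)·sqrt(31) = 28*sqrt(31)

28*sqrt(31)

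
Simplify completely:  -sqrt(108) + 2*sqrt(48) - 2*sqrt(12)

sqrt(108) = 6*sqrt(3); 2*sqrt(48) = 8*sqrt(3); 2*sqrt(12) = 4*sqrt(3)
Combine: (-6 + 8 - 4)·sqrt(3) = -2*sqrt(3)

-2*sqrt(3)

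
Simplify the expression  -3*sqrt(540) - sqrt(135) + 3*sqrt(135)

-12*sqrt(15)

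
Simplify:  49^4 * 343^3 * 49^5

49^4 = 7^8; 343^3 = 7^9; 49^5 = 7^10
Combine exponents: 7^27

7^27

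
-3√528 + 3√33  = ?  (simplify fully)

3√528 = 12*√33; 3√33 = 3*√33
Combine: (-12 + 3)·√33 = -9*√33

-9*√33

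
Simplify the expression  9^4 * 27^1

3^11

9^4 = 3^8; 27^1 = 3^3
Combine exponents: 3^11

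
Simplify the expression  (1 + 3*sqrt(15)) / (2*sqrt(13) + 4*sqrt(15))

(-3*sqrt(195) - sqrt(13) + 2*sqrt(15) + 90)/94

Multiply numerator and denominator by -2*sqrt(13) + 4*sqrt(15).
Denominator becomes 188; numerator becomes -6*sqrt(195) - 2*sqrt(13) + 4*sqrt(15) + 180.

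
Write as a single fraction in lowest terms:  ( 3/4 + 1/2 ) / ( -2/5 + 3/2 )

Numerator: 3/4 + 1/2 = 5/4
Denominator: -2/5 + 3/2 = 11/10
Divide: (5/4) · (10/11) = 25/22

25/22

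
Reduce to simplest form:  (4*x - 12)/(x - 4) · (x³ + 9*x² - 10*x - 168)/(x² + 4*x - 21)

4*x + 24

Factor: 4*x - 12 = 4·(x - 3);  x³ + 9*x² - 10*x - 168 = (x - 4)·(x + 7)·(x + 6);  x² + 4*x - 21 = (x + 7)·(x - 3)
Cancel the common factors (x - 3), (x - 4), (x + 7).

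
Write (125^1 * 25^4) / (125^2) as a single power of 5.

125^1 = 5^3; 25^4 = 5^8; 125^2 = 5^6
Combine exponents: 5^5

5^5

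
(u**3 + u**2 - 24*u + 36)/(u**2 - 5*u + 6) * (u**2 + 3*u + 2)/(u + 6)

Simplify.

u**2 + 3*u + 2

Factor: u**3 + u**2 - 24*u + 36 = (u - 2)*(u + 6)*(u - 3);  u**2 - 5*u + 6 = (u - 3)*(u - 2);  u**2 + 3*u + 2 = (u + 1)*(u + 2)
Cancel the common factors (u - 2), (u + 6), (u - 3).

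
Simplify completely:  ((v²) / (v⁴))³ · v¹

v^(-5)

Inside the bracket: (v^-2)
Raise to the power 3: (v^-6)
Multiply by v¹: add exponents.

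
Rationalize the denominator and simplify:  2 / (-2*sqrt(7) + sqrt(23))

Multiply numerator and denominator by sqrt(23) + 2*sqrt(7).
Denominator becomes -5; numerator becomes 2*sqrt(23) + 4*sqrt(7).

(-4*sqrt(7) - 2*sqrt(23))/5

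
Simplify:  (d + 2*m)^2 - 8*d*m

Expanding gives d^2 - 4*d*m + 4*m^2, a perfect square.

(d - 2*m)^2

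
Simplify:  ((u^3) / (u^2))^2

u^2

Inside the bracket: u^1
Raise to the power 2: u^2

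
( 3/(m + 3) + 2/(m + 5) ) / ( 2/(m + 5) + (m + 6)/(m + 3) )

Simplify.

Numerator: 3/(m + 3) + 2/(m + 5) = (5*m + 21)/(m**2 + 8*m + 15)
Denominator: 2/(m + 5) + (m + 6)/(m + 3) = (m**2 + 13*m + 36)/(m**2 + 8*m + 15)
Divide: ((5*m + 21)/(m**2 + 8*m + 15)) · ((m**2 + 8*m + 15)/(m**2 + 13*m + 36)) = (5*m + 21)/(m**2 + 13*m + 36)

(5*m + 21)/(m**2 + 13*m + 36)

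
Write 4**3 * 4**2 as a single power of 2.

2**10

4**3 = 2**6; 4**2 = 2**4
Combine exponents: 2**10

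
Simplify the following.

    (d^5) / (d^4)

Quotient: d^1

d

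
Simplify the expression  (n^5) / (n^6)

1/n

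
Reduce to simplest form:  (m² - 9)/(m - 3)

Factor: m² - 9 = (m + 3)·(m - 3)
Cancel the common factor (m - 3).

m + 3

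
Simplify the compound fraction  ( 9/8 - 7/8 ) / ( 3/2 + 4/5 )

Numerator: 9/8 - 7/8 = 1/4
Denominator: 3/2 + 4/5 = 23/10
Divide: (1/4) · (10/23) = 5/46

5/46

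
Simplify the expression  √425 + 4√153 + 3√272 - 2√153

23*√17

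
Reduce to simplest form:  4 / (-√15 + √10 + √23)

Group as (√10 + √23) - √15; multiply by (√10 + √23) + √15, then rationalise the remaining surd.

(-18*√15 + 2*√23 + 28*√10 + 10*√138)/149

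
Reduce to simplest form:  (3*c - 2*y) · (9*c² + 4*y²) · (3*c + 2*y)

Pair the conjugate factors: ((3*c)+(2*y))((3*c)-(2*y)) = 9*c² - 4*y², then repeat with the next factor.

81*c⁴ - 16*y⁴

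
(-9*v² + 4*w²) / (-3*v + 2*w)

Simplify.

Difference of squares: factor out (-3*v + 2*w).

3*v + 2*w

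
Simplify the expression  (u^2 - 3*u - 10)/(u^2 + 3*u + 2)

(u - 5)/(u + 1)

Factor: u^2 - 3*u - 10 = (u + 2)*(u - 5);  u^2 + 3*u + 2 = (u + 1)*(u + 2)
Cancel the common factor (u + 2).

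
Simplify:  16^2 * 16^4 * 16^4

2^40

16^2 = 2^8; 16^4 = 2^16; 16^4 = 2^16
Combine exponents: 2^40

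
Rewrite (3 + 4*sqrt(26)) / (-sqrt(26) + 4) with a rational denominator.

Multiply numerator and denominator by 4 + sqrt(26).
Denominator becomes -10; numerator becomes 19*sqrt(26) + 116.

(-116 - 19*sqrt(26))/10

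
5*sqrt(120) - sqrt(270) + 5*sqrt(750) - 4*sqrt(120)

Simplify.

24*sqrt(30)

5*sqrt(120) = 10*sqrt(30); sqrt(270) = 3*sqrt(30); 5*sqrt(750) = 25*sqrt(30); 4*sqrt(120) = 8*sqrt(30)
Combine: (10 - 3 + 25 - 8)·sqrt(30) = 24*sqrt(30)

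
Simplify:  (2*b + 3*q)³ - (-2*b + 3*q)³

Only the odd-power cross terms survive.

16*b³ + 108*b*q²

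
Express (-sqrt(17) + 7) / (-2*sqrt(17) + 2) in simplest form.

(-3*sqrt(17) + 5)/16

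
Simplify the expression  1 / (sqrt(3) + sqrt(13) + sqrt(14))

(-sqrt(546) + sqrt(14) + 2*sqrt(13) + 12*sqrt(3))/76

Group as (sqrt(13) + sqrt(14)) + sqrt(3); multiply by (sqrt(13) + sqrt(14)) - sqrt(3), then rationalise the remaining surd.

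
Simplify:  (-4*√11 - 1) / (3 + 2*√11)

(-17 + 2*√11)/7

Multiply numerator and denominator by -2*√11 + 3.
Denominator becomes -35; numerator becomes -10*√11 + 85.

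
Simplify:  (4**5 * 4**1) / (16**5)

4**5 = 2**10; 4**1 = 2**2; 16**5 = 2**20
Combine exponents: 2**(-8)

2**(-8)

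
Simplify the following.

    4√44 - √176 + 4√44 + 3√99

4√44 = 8*√11; √176 = 4*√11; 4√44 = 8*√11; 3√99 = 9*√11
Combine: (8 - 4 + 8 + 9)·√11 = 21*√11

21*√11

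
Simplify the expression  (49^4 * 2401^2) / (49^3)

7^10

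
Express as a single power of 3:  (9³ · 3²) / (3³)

3^5

9³ = 3^6; 3² = 3^2; 3³ = 3^3
Combine exponents: 3^5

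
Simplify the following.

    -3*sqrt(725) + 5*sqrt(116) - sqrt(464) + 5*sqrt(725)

16*sqrt(29)

3*sqrt(725) = 15*sqrt(29); 5*sqrt(116) = 10*sqrt(29); sqrt(464) = 4*sqrt(29); 5*sqrt(725) = 25*sqrt(29)
Combine: (-15 + 10 - 4 + 25)·sqrt(29) = 16*sqrt(29)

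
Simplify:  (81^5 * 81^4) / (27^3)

3^27

81^5 = 3^20; 81^4 = 3^16; 27^3 = 3^9
Combine exponents: 3^27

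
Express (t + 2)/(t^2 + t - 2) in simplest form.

1/(t - 1)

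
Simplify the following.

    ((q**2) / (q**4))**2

q**(-4)

Inside the bracket: (q**-2)
Raise to the power 2: (q**-4)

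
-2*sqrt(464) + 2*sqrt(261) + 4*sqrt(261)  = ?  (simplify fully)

2*sqrt(464) = 8*sqrt(29); 2*sqrt(261) = 6*sqrt(29); 4*sqrt(261) = 12*sqrt(29)
Combine: (-8 + 6 + 12)·sqrt(29) = 10*sqrt(29)

10*sqrt(29)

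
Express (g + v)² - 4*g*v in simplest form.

(g - v)²

After expansion: g² - 2*g*v + v² — a perfect-square trinomial.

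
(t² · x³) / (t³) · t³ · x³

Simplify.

t²*x⁶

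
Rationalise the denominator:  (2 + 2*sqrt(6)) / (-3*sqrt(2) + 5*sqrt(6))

(3*sqrt(2) + 6*sqrt(3) + 5*sqrt(6) + 30)/66

Multiply numerator and denominator by 3*sqrt(2) + 5*sqrt(6).
Denominator becomes 132; numerator becomes 6*sqrt(2) + 12*sqrt(3) + 10*sqrt(6) + 60.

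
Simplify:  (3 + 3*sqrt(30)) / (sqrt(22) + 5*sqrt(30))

Multiply numerator and denominator by -sqrt(22) + 5*sqrt(30).
Denominator becomes 728; numerator becomes -6*sqrt(165) - 3*sqrt(22) + 15*sqrt(30) + 450.

(-6*sqrt(165) - 3*sqrt(22) + 15*sqrt(30) + 450)/728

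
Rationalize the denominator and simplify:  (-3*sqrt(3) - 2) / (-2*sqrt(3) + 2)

(5*sqrt(3) + 11)/4

Multiply numerator and denominator by 2 + 2*sqrt(3).
Denominator becomes -8; numerator becomes -22 - 10*sqrt(3).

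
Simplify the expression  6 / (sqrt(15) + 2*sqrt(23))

(-6*sqrt(15) + 12*sqrt(23))/77

Multiply numerator and denominator by -2*sqrt(23) + sqrt(15).
Denominator becomes -77; numerator becomes -12*sqrt(23) + 6*sqrt(15).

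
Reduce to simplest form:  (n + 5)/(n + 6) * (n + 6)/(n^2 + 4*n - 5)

1/(n - 1)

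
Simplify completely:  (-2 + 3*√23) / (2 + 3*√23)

(-12*√23 + 211)/203

Multiply numerator and denominator by -3*√23 + 2.
Denominator becomes -203; numerator becomes -211 + 12*√23.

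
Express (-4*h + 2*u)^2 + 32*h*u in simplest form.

4*(2*h + u)^2

Expanding gives 16*h^2 + 16*h*u + 4*u^2, a perfect square.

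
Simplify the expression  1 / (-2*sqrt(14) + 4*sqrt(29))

Multiply numerator and denominator by 2*sqrt(14) + 4*sqrt(29).
Denominator becomes 408; numerator becomes 2*sqrt(14) + 4*sqrt(29).

(sqrt(14) + 2*sqrt(29))/204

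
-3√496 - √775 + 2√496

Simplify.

3√496 = 12*√31; √775 = 5*√31; 2√496 = 8*√31
Combine: (-12 - 5 + 8)·√31 = -9*√31

-9*√31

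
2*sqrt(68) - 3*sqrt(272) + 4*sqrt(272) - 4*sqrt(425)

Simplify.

2*sqrt(68) = 4*sqrt(17); 3*sqrt(272) = 12*sqrt(17); 4*sqrt(272) = 16*sqrt(17); 4*sqrt(425) = 20*sqrt(17)
Combine: (4 - 12 + 16 - 20)·sqrt(17) = -12*sqrt(17)

-12*sqrt(17)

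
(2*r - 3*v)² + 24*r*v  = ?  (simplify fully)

(2*r + 3*v)²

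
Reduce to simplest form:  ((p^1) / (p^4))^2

Inside the bracket: (p^-3)
Raise to the power 2: (p^-6)

p^(-6)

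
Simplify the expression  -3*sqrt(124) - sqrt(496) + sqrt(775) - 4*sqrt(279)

3*sqrt(124) = 6*sqrt(31); sqrt(496) = 4*sqrt(31); sqrt(775) = 5*sqrt(31); 4*sqrt(279) = 12*sqrt(31)
Combine: (-6 - 4 + 5 - 12)·sqrt(31) = -17*sqrt(31)

-17*sqrt(31)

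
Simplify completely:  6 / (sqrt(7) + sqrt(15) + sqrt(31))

Group as (sqrt(7) + sqrt(15)) + sqrt(31); multiply by (sqrt(7) + sqrt(15)) - sqrt(31), then rationalise the remaining surd.

(-4*sqrt(3255) - 18*sqrt(31) + 46*sqrt(15) + 78*sqrt(7))/113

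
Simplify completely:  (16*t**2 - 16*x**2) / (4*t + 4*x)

4*t - 4*x

Factor (4*t)**2 - (4*x)**2 and cancel (4*t + 4*x).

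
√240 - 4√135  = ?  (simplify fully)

-8*√15

√240 = 4*√15; 4√135 = 12*√15
Combine: (4 - 12)·√15 = -8*√15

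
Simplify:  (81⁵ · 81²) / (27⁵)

3^13

81⁵ = 3^20; 81² = 3^8; 27⁵ = 3^15
Combine exponents: 3^13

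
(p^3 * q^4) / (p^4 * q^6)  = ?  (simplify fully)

1/(p*q^2)

Quotient: (p^-1) * (q^-2)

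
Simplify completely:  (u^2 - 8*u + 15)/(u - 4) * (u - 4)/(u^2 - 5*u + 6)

Factor: u^2 - 8*u + 15 = (u - 5)*(u - 3);  u^2 - 5*u + 6 = (u - 2)*(u - 3)
Cancel the common factors (u - 4), (u - 3).

(u - 5)/(u - 2)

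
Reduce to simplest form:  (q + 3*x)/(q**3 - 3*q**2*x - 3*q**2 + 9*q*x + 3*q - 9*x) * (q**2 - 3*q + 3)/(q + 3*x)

-1/(-q + 3*x)

Factor: q**3 - 3*q**2*x - 3*q**2 + 9*q*x + 3*q - 9*x = (q - 3*x)*(q**2 - 3*q + 3)
Cancel the common factors (q**2 - 3*q + 3), (q + 3*x).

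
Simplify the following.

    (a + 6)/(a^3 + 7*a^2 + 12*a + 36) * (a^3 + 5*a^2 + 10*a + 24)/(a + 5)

(a + 4)/(a + 5)

Factor: a^3 + 7*a^2 + 12*a + 36 = (a + 6)*(a^2 + a + 6);  a^3 + 5*a^2 + 10*a + 24 = (a^2 + a + 6)*(a + 4)
Cancel the common factors (a^2 + a + 6), (a + 6).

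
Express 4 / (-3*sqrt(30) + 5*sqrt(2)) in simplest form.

Multiply numerator and denominator by 5*sqrt(2) + 3*sqrt(30).
Denominator becomes -220; numerator becomes 20*sqrt(2) + 12*sqrt(30).

(-3*sqrt(30) - 5*sqrt(2))/55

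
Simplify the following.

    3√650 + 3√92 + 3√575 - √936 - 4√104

3√650 = 15*√26; 3√92 = 6*√23; 3√575 = 15*√23; √936 = 6*√26; 4√104 = 8*√26

√26 + 21*√23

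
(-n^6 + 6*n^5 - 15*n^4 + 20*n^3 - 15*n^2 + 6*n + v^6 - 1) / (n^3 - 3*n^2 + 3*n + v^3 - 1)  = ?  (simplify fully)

Difference of sixth powers: factor out (v^3 + (n - 1)^3).

-n^3 + 3*n^2 - 3*n + v^3 + 1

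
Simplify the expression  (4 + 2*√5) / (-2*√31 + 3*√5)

(-4*√155 - 8*√31 - 30 - 12*√5)/79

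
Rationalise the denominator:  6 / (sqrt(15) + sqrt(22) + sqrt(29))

Group as (sqrt(22) + sqrt(29)) + sqrt(15); multiply by (sqrt(22) + sqrt(29)) - sqrt(15), then rationalise the remaining surd.

(-3*sqrt(9570) + 12*sqrt(29) + 33*sqrt(22) + 54*sqrt(15))/314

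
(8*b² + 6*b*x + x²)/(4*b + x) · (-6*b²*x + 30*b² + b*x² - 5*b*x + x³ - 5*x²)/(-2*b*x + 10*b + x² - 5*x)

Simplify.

Factor: 8*b² + 6*b*x + x² = (4*b + x)·(2*b + x);  -6*b²*x + 30*b² + b*x² - 5*b*x + x³ - 5*x² = (x - 5)·(3*b + x)·(-2*b + x);  -2*b*x + 10*b + x² - 5*x = (x - 5)·(-2*b + x)
Cancel the common factors (x - 5), (4*b + x), (-2*b + x).

6*b² + 5*b*x + x²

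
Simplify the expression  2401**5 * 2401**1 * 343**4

7**36

2401**5 = 7**20; 2401**1 = 7**4; 343**4 = 7**12
Combine exponents: 7**36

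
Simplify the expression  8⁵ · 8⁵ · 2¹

2^31

8⁵ = 2^15; 8⁵ = 2^15; 2¹ = 2^1
Combine exponents: 2^31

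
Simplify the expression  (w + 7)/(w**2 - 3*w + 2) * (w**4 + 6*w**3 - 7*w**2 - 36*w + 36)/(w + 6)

w**2 + 10*w + 21

Factor: w**2 - 3*w + 2 = (w - 1)*(w - 2);  w**4 + 6*w**3 - 7*w**2 - 36*w + 36 = (w + 6)*(w - 2)*(w - 1)*(w + 3)
Cancel the common factors (w - 2), (w + 6), (w - 1).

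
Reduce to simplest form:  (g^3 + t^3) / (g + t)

Apply the sum-of-cubes factorisation and cancel (g + t).

g^2 - g*t + t^2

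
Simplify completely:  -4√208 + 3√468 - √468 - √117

4√208 = 16*√13; 3√468 = 18*√13; √468 = 6*√13; √117 = 3*√13
Combine: (-16 + 18 - 6 - 3)·√13 = -7*√13

-7*√13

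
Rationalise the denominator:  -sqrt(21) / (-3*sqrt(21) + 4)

(4*sqrt(21) + 63)/173

Multiply numerator and denominator by 4 + 3*sqrt(21).
Denominator becomes -173; numerator becomes -63 - 4*sqrt(21).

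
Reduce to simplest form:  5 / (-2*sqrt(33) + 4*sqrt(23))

Multiply numerator and denominator by 2*sqrt(33) + 4*sqrt(23).
Denominator becomes 236; numerator becomes 10*sqrt(33) + 20*sqrt(23).

(5*sqrt(33) + 10*sqrt(23))/118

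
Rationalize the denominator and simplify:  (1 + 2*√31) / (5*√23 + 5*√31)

Multiply numerator and denominator by -5*√23 + 5*√31.
Denominator becomes 200; numerator becomes -10*√713 - 5*√23 + 5*√31 + 310.

(-2*√713 - √23 + √31 + 62)/40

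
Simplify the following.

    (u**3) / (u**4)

1/u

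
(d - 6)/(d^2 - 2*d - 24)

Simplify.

Factor: d^2 - 2*d - 24 = (d - 6)*(d + 4)
Cancel the common factor (d - 6).

1/(d + 4)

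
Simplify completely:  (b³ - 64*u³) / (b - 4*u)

b² + 4*b*u + 16*u²

Factor as (a-b)(a^2+ab+b^2) with a=b, b=(4*u).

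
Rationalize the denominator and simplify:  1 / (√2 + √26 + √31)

Group as (√2 + √31) + √26; multiply by (√2 + √31) - √26, then rationalise the remaining surd.

(-4*√403 - 3*√31 + 7*√26 + 55*√2)/199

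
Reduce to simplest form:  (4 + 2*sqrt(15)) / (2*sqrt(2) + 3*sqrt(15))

(-4*sqrt(30) - 8*sqrt(2) + 12*sqrt(15) + 90)/127

Multiply numerator and denominator by -2*sqrt(2) + 3*sqrt(15).
Denominator becomes 127; numerator becomes -4*sqrt(30) - 8*sqrt(2) + 12*sqrt(15) + 90.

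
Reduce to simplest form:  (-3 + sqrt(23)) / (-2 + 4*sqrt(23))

Multiply numerator and denominator by -4*sqrt(23) - 2.
Denominator becomes -364; numerator becomes -86 + 10*sqrt(23).

(-5*sqrt(23) + 43)/182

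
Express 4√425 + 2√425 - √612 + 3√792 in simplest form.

4√425 = 20*√17; 2√425 = 10*√17; √612 = 6*√17; 3√792 = 18*√22

18*√22 + 24*√17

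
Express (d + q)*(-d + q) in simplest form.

-d^2 + q^2

Difference of squares with P = q, Q = d.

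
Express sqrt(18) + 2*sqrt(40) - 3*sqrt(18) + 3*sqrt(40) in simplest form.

sqrt(18) = 3*sqrt(2); 2*sqrt(40) = 4*sqrt(10); 3*sqrt(18) = 9*sqrt(2); 3*sqrt(40) = 6*sqrt(10)

-6*sqrt(2) + 10*sqrt(10)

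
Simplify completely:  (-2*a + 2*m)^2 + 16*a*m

Expanding gives 4*a^2 + 8*a*m + 4*m^2, a perfect square.

4*(a + m)^2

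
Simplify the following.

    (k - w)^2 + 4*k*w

(k + w)^2

Expanding gives k^2 + 2*k*w + w^2, a perfect square.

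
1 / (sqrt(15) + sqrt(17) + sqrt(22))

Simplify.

(-sqrt(5610) + 5*sqrt(22) + 10*sqrt(17) + 12*sqrt(15))/460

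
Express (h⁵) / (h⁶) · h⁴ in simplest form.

Quotient: (h^-1)
Multiply by h⁴: add exponents.

h³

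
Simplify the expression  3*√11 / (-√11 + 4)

(33 + 12*√11)/5

Multiply numerator and denominator by √11 + 4.
Denominator becomes 5; numerator becomes 33 + 12*√11.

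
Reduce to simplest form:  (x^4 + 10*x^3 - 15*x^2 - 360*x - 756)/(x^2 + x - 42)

Factor: x^4 + 10*x^3 - 15*x^2 - 360*x - 756 = (x + 6)*(x - 6)*(x + 7)*(x + 3);  x^2 + x - 42 = (x + 7)*(x - 6)
Cancel the common factors (x + 7), (x - 6).

x^2 + 9*x + 18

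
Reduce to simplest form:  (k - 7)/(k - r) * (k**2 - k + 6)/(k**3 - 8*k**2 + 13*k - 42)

-1/(-k + r)

Factor: k**3 - 8*k**2 + 13*k - 42 = (k**2 - k + 6)*(k - 7)
Cancel the common factors (k**2 - k + 6), (k - 7).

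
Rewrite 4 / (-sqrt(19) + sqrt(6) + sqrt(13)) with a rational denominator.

(6*sqrt(13) + 13*sqrt(6) + sqrt(1482))/39

Group as (sqrt(6) + sqrt(13)) - sqrt(19); multiply by (sqrt(6) + sqrt(13)) + sqrt(19), then rationalise the remaining surd.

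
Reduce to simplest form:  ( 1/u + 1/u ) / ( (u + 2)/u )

Numerator: 1/u + 1/u = 2/u
Denominator: (u + 2)/u = (u + 2)/u
Divide: (2/u) · (u/(u + 2)) = 2/(u + 2)

2/(u + 2)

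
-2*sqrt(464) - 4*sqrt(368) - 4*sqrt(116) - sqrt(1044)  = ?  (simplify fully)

-22*sqrt(29) - 16*sqrt(23)

2*sqrt(464) = 8*sqrt(29); 4*sqrt(368) = 16*sqrt(23); 4*sqrt(116) = 8*sqrt(29); sqrt(1044) = 6*sqrt(29)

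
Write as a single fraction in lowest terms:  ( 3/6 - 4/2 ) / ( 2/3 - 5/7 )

63/2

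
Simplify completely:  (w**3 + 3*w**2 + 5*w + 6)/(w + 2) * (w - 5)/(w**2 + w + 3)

w - 5

Factor: w**3 + 3*w**2 + 5*w + 6 = (w**2 + w + 3)*(w + 2)
Cancel the common factors (w**2 + w + 3), (w + 2).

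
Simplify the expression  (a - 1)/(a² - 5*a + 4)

1/(a - 4)

Factor: a² - 5*a + 4 = (a - 1)·(a - 4)
Cancel the common factor (a - 1).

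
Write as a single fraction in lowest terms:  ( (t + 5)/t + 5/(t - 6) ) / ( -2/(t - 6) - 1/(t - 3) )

(-t³ - t² + 42*t - 90)/(3*t² - 12*t)

Numerator: (t + 5)/t + 5/(t - 6) = (t² + 4*t - 30)/(t² - 6*t)
Denominator: -2/(t - 6) - 1/(t - 3) = (-3*t + 12)/(t² - 9*t + 18)
Divide: ((t² + 4*t - 30)/(t² - 6*t)) · ((t² - 9*t + 18)/(-3*t + 12)) = (-t³ - t² + 42*t - 90)/(3*t² - 12*t)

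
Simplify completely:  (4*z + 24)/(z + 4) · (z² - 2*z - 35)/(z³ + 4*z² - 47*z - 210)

Factor: 4*z + 24 = 4·(z + 6);  z² - 2*z - 35 = (z + 5)·(z - 7);  z³ + 4*z² - 47*z - 210 = (z + 6)·(z - 7)·(z + 5)
Cancel the common factors (z + 6), (z - 7), (z + 5).

4/(z + 4)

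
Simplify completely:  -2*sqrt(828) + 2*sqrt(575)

2*sqrt(828) = 12*sqrt(23); 2*sqrt(575) = 10*sqrt(23)
Combine: (-12 + 10)·sqrt(23) = -2*sqrt(23)

-2*sqrt(23)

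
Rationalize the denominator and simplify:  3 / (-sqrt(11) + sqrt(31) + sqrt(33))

Group as (sqrt(31) + sqrt(33)) - sqrt(11); multiply by (sqrt(31) + sqrt(33)) + sqrt(11), then rationalise the remaining surd.

(-159*sqrt(11) + 27*sqrt(33) + 39*sqrt(31) + 66*sqrt(93))/1283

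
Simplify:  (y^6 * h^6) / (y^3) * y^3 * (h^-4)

h^2*y^6

Quotient: y^3 * h^6
Multiply by y^3 * (h^-4): add exponents.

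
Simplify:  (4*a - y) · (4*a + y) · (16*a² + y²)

256*a⁴ - y⁴

((4*a)+y)((4*a)-y) = 16*a² - y²; continue pairing.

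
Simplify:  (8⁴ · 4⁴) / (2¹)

2^19

8⁴ = 2^12; 4⁴ = 2^8; 2¹ = 2^1
Combine exponents: 2^19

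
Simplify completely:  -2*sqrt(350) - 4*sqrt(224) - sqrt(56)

-28*sqrt(14)

2*sqrt(350) = 10*sqrt(14); 4*sqrt(224) = 16*sqrt(14); sqrt(56) = 2*sqrt(14)
Combine: (-10 - 16 - 2)·sqrt(14) = -28*sqrt(14)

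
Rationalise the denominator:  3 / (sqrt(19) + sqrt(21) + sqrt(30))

(-9*sqrt(1330) + 15*sqrt(30) + 42*sqrt(21) + 48*sqrt(19))/748

Group as (sqrt(19) + sqrt(21)) + sqrt(30); multiply by (sqrt(19) + sqrt(21)) - sqrt(30), then rationalise the remaining surd.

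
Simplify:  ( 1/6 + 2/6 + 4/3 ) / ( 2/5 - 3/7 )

Numerator: 1/6 + 2/6 + 4/3 = 11/6
Denominator: 2/5 - 3/7 = -1/35
Divide: (11/6) · (-35) = -385/6

-385/6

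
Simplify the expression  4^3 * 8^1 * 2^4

4^3 = 2^6; 8^1 = 2^3; 2^4 = 2^4
Combine exponents: 2^13

2^13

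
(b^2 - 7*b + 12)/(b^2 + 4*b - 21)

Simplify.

Factor: b^2 - 7*b + 12 = (b - 4)*(b - 3);  b^2 + 4*b - 21 = (b + 7)*(b - 3)
Cancel the common factor (b - 3).

(b - 4)/(b + 7)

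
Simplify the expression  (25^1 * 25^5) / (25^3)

5^6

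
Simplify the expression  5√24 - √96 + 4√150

26*√6

5√24 = 10*√6; √96 = 4*√6; 4√150 = 20*√6
Combine: (10 - 4 + 20)·√6 = 26*√6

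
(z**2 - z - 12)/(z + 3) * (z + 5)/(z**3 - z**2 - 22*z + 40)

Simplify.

1/(z - 2)

Factor: z**2 - z - 12 = (z - 4)*(z + 3);  z**3 - z**2 - 22*z + 40 = (z + 5)*(z - 2)*(z - 4)
Cancel the common factors (z + 5), (z + 3), (z - 4).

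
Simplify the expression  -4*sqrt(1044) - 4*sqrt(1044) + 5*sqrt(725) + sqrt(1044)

-17*sqrt(29)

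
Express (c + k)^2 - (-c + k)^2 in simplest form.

4*c*k

Write as f(k,c) - f(k,-c) and expand.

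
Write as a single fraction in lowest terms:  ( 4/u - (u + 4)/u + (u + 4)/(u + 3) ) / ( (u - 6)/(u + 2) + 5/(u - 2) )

(u^2 - 4)/(u^3 + 13*u + 66)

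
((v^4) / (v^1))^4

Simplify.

v^12

Inside the bracket: v^3
Raise to the power 4: v^12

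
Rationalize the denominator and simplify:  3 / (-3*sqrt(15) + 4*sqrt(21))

(3*sqrt(15) + 4*sqrt(21))/67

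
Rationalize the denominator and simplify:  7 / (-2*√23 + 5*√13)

(14*√23 + 35*√13)/233

Multiply numerator and denominator by 2*√23 + 5*√13.
Denominator becomes 233; numerator becomes 14*√23 + 35*√13.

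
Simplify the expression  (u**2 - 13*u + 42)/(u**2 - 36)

(u - 7)/(u + 6)

Factor: u**2 - 13*u + 42 = (u - 7)*(u - 6);  u**2 - 36 = (u + 6)*(u - 6)
Cancel the common factor (u - 6).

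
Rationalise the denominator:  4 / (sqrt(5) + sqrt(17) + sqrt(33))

(-8*sqrt(2805) - 44*sqrt(33) + 84*sqrt(17) + 180*sqrt(5))/219

Group as (sqrt(5) + sqrt(17)) + sqrt(33); multiply by (sqrt(5) + sqrt(17)) - sqrt(33), then rationalise the remaining surd.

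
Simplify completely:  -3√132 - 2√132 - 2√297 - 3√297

3√132 = 6*√33; 2√132 = 4*√33; 2√297 = 6*√33; 3√297 = 9*√33
Combine: (-6 - 4 - 6 - 9)·√33 = -25*√33

-25*√33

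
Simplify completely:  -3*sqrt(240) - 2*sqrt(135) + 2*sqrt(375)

3*sqrt(240) = 12*sqrt(15); 2*sqrt(135) = 6*sqrt(15); 2*sqrt(375) = 10*sqrt(15)
Combine: (-12 - 6 + 10)·sqrt(15) = -8*sqrt(15)

-8*sqrt(15)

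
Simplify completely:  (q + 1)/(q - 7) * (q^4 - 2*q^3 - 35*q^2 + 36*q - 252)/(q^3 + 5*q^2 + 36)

q + 1

Factor: q^4 - 2*q^3 - 35*q^2 + 36*q - 252 = (q + 6)*(q^2 - q + 6)*(q - 7);  q^3 + 5*q^2 + 36 = (q^2 - q + 6)*(q + 6)
Cancel the common factors (q^2 - q + 6), (q + 6), (q - 7).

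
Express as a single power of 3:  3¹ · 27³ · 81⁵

3^30

3¹ = 3^1; 27³ = 3^9; 81⁵ = 3^20
Combine exponents: 3^30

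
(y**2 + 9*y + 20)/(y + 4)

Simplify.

y + 5

Factor: y**2 + 9*y + 20 = (y + 5)*(y + 4)
Cancel the common factor (y + 4).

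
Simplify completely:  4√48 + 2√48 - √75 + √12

4√48 = 16*√3; 2√48 = 8*√3; √75 = 5*√3; √12 = 2*√3
Combine: (16 + 8 - 5 + 2)·√3 = 21*√3

21*√3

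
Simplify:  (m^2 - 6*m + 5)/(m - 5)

Factor: m^2 - 6*m + 5 = (m - 1)*(m - 5)
Cancel the common factor (m - 5).

m - 1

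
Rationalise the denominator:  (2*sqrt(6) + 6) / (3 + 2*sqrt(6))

Multiply numerator and denominator by -2*sqrt(6) + 3.
Denominator becomes -15; numerator becomes -6*sqrt(6) - 6.

(2 + 2*sqrt(6))/5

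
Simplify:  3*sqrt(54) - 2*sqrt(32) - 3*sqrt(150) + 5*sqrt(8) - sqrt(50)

-6*sqrt(6) - 3*sqrt(2)

3*sqrt(54) = 9*sqrt(6); 2*sqrt(32) = 8*sqrt(2); 3*sqrt(150) = 15*sqrt(6); 5*sqrt(8) = 10*sqrt(2); sqrt(50) = 5*sqrt(2)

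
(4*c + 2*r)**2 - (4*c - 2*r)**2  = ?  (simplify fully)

32*c*r

Write as f((4*c),(2*r)) - f((4*c),-(2*r)) and expand.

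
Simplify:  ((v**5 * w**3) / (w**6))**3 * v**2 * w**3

v**17/w**6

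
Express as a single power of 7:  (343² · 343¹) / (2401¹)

7^5

343² = 7^6; 343¹ = 7^3; 2401¹ = 7^4
Combine exponents: 7^5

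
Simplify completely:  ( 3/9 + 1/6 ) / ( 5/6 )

3/5

Numerator: 3/9 + 1/6 = 1/2
Denominator: 5/6 = 5/6
Divide: (1/2) · (6/5) = 3/5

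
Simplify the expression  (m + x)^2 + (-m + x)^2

2*m^2 + 2*x^2

Only the even-power cross terms survive.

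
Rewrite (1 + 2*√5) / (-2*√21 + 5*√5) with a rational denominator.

Multiply numerator and denominator by 2*√21 + 5*√5.
Denominator becomes 41; numerator becomes 2*√21 + 5*√5 + 4*√105 + 50.

(2*√21 + 5*√5 + 4*√105 + 50)/41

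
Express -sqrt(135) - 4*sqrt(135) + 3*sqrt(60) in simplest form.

-9*sqrt(15)

sqrt(135) = 3*sqrt(15); 4*sqrt(135) = 12*sqrt(15); 3*sqrt(60) = 6*sqrt(15)
Combine: (-3 - 12 + 6)·sqrt(15) = -9*sqrt(15)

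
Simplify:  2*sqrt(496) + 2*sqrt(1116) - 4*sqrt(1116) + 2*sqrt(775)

2*sqrt(496) = 8*sqrt(31); 2*sqrt(1116) = 12*sqrt(31); 4*sqrt(1116) = 24*sqrt(31); 2*sqrt(775) = 10*sqrt(31)
Combine: (8 + 12 - 24 + 10)·sqrt(31) = 6*sqrt(31)

6*sqrt(31)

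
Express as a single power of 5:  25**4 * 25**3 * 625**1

5**18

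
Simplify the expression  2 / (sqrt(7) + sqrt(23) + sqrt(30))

(-sqrt(4830) + 7*sqrt(23) + 23*sqrt(7))/161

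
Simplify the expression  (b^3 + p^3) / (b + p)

Apply the sum-of-cubes factorisation and cancel (b + p).

b^2 - b*p + p^2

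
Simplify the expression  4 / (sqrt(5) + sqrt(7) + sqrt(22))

Group as (sqrt(7) + sqrt(22)) + sqrt(5); multiply by (sqrt(7) + sqrt(22)) - sqrt(5), then rationalise the remaining surd.

(-sqrt(770) - 5*sqrt(22) + 10*sqrt(7) + 12*sqrt(5))/5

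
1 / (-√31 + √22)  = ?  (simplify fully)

(-√31 - √22)/9

Multiply numerator and denominator by √22 + √31.
Denominator becomes -9; numerator becomes √22 + √31.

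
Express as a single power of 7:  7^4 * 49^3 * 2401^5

7^4 = 7^4; 49^3 = 7^6; 2401^5 = 7^20
Combine exponents: 7^30

7^30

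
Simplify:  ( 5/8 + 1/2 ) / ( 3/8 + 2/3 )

Numerator: 5/8 + 1/2 = 9/8
Denominator: 3/8 + 2/3 = 25/24
Divide: (9/8) · (24/25) = 27/25

27/25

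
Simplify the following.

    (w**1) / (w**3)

w**(-2)

Quotient: (w**-2)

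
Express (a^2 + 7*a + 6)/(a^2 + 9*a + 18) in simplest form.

Factor: a^2 + 7*a + 6 = (a + 1)*(a + 6);  a^2 + 9*a + 18 = (a + 6)*(a + 3)
Cancel the common factor (a + 6).

(a + 1)/(a + 3)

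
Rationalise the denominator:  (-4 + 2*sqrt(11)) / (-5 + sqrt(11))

(-3*sqrt(11) - 1)/7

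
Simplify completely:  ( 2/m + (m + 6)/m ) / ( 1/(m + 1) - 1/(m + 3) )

(m**3 + 12*m**2 + 35*m + 24)/(2*m)

Numerator: 2/m + (m + 6)/m = (m + 8)/m
Denominator: 1/(m + 1) - 1/(m + 3) = 2/(m**2 + 4*m + 3)
Divide: ((m + 8)/m) · (m**2/2 + 2*m + 3/2) = (m**3 + 12*m**2 + 35*m + 24)/(2*m)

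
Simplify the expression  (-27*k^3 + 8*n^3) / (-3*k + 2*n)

Apply the difference-of-cubes factorisation and cancel (-3*k + 2*n).

9*k^2 + 6*k*n + 4*n^2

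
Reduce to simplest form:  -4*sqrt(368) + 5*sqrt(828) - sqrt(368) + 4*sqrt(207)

22*sqrt(23)

4*sqrt(368) = 16*sqrt(23); 5*sqrt(828) = 30*sqrt(23); sqrt(368) = 4*sqrt(23); 4*sqrt(207) = 12*sqrt(23)
Combine: (-16 + 30 - 4 + 12)·sqrt(23) = 22*sqrt(23)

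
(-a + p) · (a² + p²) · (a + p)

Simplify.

-a⁴ + p⁴

Telescope via difference of squares: (p+a)(p-a) = -a² + p², then repeat with the next factor.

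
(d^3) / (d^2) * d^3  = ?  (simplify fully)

Quotient: d^1
Multiply by d^3: add exponents.

d^4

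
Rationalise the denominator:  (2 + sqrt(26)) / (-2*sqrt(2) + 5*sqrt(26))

Multiply numerator and denominator by 2*sqrt(2) + 5*sqrt(26).
Denominator becomes 642; numerator becomes 4*sqrt(2) + 4*sqrt(13) + 10*sqrt(26) + 130.

(2*sqrt(2) + 2*sqrt(13) + 5*sqrt(26) + 65)/321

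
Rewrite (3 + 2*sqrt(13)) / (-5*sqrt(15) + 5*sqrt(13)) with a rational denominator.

(-2*sqrt(195) - 26 - 3*sqrt(15) - 3*sqrt(13))/10

Multiply numerator and denominator by 5*sqrt(13) + 5*sqrt(15).
Denominator becomes -50; numerator becomes 15*sqrt(13) + 15*sqrt(15) + 130 + 10*sqrt(195).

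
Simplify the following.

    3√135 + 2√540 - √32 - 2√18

3√135 = 9*√15; 2√540 = 12*√15; √32 = 4*√2; 2√18 = 6*√2

-10*√2 + 21*√15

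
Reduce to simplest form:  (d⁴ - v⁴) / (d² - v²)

Factor d^4 - v^4 and cancel (d² - v²).

d² + v²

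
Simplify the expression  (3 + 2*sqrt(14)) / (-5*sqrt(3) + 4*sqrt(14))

(15*sqrt(3) + 12*sqrt(14) + 10*sqrt(42) + 112)/149

Multiply numerator and denominator by 5*sqrt(3) + 4*sqrt(14).
Denominator becomes 149; numerator becomes 15*sqrt(3) + 12*sqrt(14) + 10*sqrt(42) + 112.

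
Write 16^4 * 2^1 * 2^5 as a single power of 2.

16^4 = 2^16; 2^1 = 2^1; 2^5 = 2^5
Combine exponents: 2^22

2^22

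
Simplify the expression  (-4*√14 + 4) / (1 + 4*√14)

(-228 + 20*√14)/223

Multiply numerator and denominator by -4*√14 + 1.
Denominator becomes -223; numerator becomes -20*√14 + 228.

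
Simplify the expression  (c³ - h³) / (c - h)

c² + c*h + h²

Factor as (a-b)(a^2+ab+b^2) with a=c, b=h.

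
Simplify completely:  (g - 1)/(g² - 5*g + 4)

Factor: g² - 5*g + 4 = (g - 4)·(g - 1)
Cancel the common factor (g - 1).

1/(g - 4)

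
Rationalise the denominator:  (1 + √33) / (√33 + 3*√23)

(-33 - √33 + 3*√23 + 3*√759)/174

Multiply numerator and denominator by -3*√23 + √33.
Denominator becomes -174; numerator becomes -3*√759 - 3*√23 + √33 + 33.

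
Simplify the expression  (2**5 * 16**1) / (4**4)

2**1

2**5 = 2**5; 16**1 = 2**4; 4**4 = 2**8
Combine exponents: 2**1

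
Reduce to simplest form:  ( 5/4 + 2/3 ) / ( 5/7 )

161/60

Numerator: 5/4 + 2/3 = 23/12
Denominator: 5/7 = 5/7
Divide: (23/12) · (7/5) = 161/60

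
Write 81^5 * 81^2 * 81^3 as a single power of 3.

3^40

81^5 = 3^20; 81^2 = 3^8; 81^3 = 3^12
Combine exponents: 3^40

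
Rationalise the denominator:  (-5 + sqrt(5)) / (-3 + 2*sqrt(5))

(-7*sqrt(5) - 5)/11

Multiply numerator and denominator by -2*sqrt(5) - 3.
Denominator becomes -11; numerator becomes 5 + 7*sqrt(5).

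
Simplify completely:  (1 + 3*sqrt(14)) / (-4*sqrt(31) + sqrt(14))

(-12*sqrt(434) - 42 - 4*sqrt(31) - sqrt(14))/482

Multiply numerator and denominator by sqrt(14) + 4*sqrt(31).
Denominator becomes -482; numerator becomes sqrt(14) + 4*sqrt(31) + 42 + 12*sqrt(434).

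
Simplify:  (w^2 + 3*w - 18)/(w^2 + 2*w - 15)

(w + 6)/(w + 5)

Factor: w^2 + 3*w - 18 = (w - 3)*(w + 6);  w^2 + 2*w - 15 = (w + 5)*(w - 3)
Cancel the common factor (w - 3).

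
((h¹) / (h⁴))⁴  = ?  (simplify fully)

Inside the bracket: (h^-3)
Raise to the power 4: (h^-12)

h^(-12)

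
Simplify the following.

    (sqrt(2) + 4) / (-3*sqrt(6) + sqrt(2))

Multiply numerator and denominator by sqrt(2) + 3*sqrt(6).
Denominator becomes -52; numerator becomes 2 + 4*sqrt(2) + 6*sqrt(3) + 12*sqrt(6).

(-6*sqrt(6) - 3*sqrt(3) - 2*sqrt(2) - 1)/26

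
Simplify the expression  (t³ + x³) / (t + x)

Factor as (a+b)(a^2-ab+b^2) with a=x, b=t.

t² - t*x + x²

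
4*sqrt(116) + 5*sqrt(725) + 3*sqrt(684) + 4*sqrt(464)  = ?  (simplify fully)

4*sqrt(116) = 8*sqrt(29); 5*sqrt(725) = 25*sqrt(29); 3*sqrt(684) = 18*sqrt(19); 4*sqrt(464) = 16*sqrt(29)

18*sqrt(19) + 49*sqrt(29)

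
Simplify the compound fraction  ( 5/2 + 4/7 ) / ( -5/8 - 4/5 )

Numerator: 5/2 + 4/7 = 43/14
Denominator: -5/8 - 4/5 = -57/40
Divide: (43/14) · (-40/57) = -860/399

-860/399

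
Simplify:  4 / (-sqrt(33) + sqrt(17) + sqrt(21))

(-20*sqrt(33) + 116*sqrt(21) + 148*sqrt(17) + 24*sqrt(1309))/1403

Group as (sqrt(17) + sqrt(21)) - sqrt(33); multiply by (sqrt(17) + sqrt(21)) + sqrt(33), then rationalise the remaining surd.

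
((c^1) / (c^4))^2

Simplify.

Inside the bracket: (c^-3)
Raise to the power 2: (c^-6)

c^(-6)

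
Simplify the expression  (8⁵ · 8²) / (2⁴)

2^17

8⁵ = 2^15; 8² = 2^6; 2⁴ = 2^4
Combine exponents: 2^17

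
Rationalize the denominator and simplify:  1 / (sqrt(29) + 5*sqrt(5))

Multiply numerator and denominator by -5*sqrt(5) + sqrt(29).
Denominator becomes -96; numerator becomes -5*sqrt(5) + sqrt(29).

(-sqrt(29) + 5*sqrt(5))/96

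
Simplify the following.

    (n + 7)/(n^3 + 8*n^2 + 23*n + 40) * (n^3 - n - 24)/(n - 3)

(n + 7)/(n + 5)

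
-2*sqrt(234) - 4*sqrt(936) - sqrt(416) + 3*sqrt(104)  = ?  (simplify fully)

-28*sqrt(26)

2*sqrt(234) = 6*sqrt(26); 4*sqrt(936) = 24*sqrt(26); sqrt(416) = 4*sqrt(26); 3*sqrt(104) = 6*sqrt(26)
Combine: (-6 - 24 - 4 + 6)·sqrt(26) = -28*sqrt(26)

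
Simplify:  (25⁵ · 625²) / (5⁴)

5^14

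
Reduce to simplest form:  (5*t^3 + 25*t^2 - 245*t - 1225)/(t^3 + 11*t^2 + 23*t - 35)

(5*t - 35)/(t - 1)

Factor: 5*t^3 + 25*t^2 - 245*t - 1225 = 5*(t - 7)*(t + 5)*(t + 7);  t^3 + 11*t^2 + 23*t - 35 = (t + 7)*(t + 5)*(t - 1)
Cancel the common factors (t + 7), (t + 5).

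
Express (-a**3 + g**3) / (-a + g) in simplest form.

a**2 + a*g + g**2

Factor as (a-b)(a**2+ab+b**2) with a=g, b=a.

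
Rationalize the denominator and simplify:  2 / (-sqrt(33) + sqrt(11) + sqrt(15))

(14*sqrt(33) + 58*sqrt(15) + 74*sqrt(11) + 132*sqrt(5))/611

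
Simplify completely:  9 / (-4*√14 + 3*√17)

(-36*√14 - 27*√17)/71

Multiply numerator and denominator by 3*√17 + 4*√14.
Denominator becomes -71; numerator becomes 27*√17 + 36*√14.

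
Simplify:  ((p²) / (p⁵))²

Inside the bracket: (p^-3)
Raise to the power 2: (p^-6)

p^(-6)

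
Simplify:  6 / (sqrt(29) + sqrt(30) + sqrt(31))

(-3*sqrt(26970) + 42*sqrt(31) + 45*sqrt(30) + 48*sqrt(29))/674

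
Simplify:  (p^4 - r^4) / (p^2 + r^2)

Difference of fourth powers: factor out (p^2 + r^2).

p^2 - r^2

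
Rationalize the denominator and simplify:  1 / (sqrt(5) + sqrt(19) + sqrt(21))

(-2*sqrt(1995) + 3*sqrt(21) + 7*sqrt(19) + 35*sqrt(5))/371

Group as (sqrt(5) + sqrt(19)) + sqrt(21); multiply by (sqrt(5) + sqrt(19)) - sqrt(21), then rationalise the remaining surd.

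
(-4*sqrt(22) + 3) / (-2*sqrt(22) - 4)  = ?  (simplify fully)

(-11*sqrt(22) + 94)/36

Multiply numerator and denominator by -4 + 2*sqrt(22).
Denominator becomes -72; numerator becomes -188 + 22*sqrt(22).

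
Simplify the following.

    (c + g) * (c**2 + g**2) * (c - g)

c**4 - g**4

Pair the conjugate factors: (c+g)(c-g) = c**2 - g**2, then repeat with the next factor.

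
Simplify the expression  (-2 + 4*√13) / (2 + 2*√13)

Multiply numerator and denominator by -2*√13 + 2.
Denominator becomes -48; numerator becomes -108 + 12*√13.

(-√13 + 9)/4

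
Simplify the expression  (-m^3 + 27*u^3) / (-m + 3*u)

Apply the difference-of-cubes factorisation and cancel (-m + 3*u).

m^2 + 3*m*u + 9*u^2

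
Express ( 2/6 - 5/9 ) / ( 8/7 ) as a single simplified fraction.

-7/36

Numerator: 2/6 - 5/9 = -2/9
Denominator: 8/7 = 8/7
Divide: (-2/9) · (7/8) = -7/36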